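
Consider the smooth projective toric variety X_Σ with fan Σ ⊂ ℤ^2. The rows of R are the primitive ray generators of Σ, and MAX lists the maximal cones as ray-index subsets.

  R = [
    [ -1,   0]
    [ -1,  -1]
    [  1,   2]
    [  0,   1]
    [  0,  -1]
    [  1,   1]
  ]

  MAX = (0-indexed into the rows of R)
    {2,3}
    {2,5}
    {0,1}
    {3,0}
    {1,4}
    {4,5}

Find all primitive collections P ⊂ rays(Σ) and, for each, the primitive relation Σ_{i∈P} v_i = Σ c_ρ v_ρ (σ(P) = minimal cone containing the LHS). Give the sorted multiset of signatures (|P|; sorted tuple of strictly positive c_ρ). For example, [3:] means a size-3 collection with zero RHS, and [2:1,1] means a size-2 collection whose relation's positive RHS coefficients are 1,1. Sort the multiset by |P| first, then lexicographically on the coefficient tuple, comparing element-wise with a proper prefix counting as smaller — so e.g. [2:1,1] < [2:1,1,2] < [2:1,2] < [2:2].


Δ(Σ) — 6 vertices, 9 min non-faces:

  P={1,5}:  v_{1} + v_{5} = 0 ; sig = [2:]
  P={3,4}:  v_{3} + v_{4} = 0 ; sig = [2:]
  P={0,4}:  v_{0} + v_{4} = v_{1} ; sig = [2:1]
  P={0,5}:  v_{0} + v_{5} = v_{3} ; sig = [2:1]
  P={1,2}:  v_{1} + v_{2} = v_{3} ; sig = [2:1]
  P={1,3}:  v_{1} + v_{3} = v_{0} ; sig = [2:1]
  P={2,4}:  v_{2} + v_{4} = v_{5} ; sig = [2:1]
  P={3,5}:  v_{3} + v_{5} = v_{2} ; sig = [2:1]
  P={0,2}:  v_{0} + v_{2} = 2·v_{3} ; sig = [2:2]

Hence PRS(X_Σ) =
    |P|=2: 9 collections, coeffs (), (), (1), (1), (1), (1), (1), (1), (2)


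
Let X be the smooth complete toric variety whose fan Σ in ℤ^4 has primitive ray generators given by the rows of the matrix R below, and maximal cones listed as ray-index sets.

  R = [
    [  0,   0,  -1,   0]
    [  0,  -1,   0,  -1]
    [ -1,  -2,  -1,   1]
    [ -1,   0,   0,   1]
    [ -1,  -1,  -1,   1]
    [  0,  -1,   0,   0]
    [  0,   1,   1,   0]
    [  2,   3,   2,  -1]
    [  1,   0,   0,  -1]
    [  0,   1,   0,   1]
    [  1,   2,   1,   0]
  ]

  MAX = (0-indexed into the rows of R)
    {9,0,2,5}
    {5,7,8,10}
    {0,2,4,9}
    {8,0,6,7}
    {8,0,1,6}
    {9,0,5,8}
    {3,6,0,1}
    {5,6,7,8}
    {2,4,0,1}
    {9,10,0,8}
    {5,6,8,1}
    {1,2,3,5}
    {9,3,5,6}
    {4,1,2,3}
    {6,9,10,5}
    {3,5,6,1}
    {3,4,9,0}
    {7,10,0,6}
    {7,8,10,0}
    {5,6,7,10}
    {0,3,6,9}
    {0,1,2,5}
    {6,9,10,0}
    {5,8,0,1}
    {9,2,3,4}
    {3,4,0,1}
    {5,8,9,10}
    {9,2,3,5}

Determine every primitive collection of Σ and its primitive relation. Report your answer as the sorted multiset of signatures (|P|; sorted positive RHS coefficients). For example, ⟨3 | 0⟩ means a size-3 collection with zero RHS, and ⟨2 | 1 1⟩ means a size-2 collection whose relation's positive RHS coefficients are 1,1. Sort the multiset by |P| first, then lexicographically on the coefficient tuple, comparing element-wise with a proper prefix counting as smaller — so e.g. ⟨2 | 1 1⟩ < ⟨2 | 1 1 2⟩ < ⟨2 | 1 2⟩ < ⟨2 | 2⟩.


The 23 primitive collections of Σ (r=11, n=4):

  {1,9}:  v_{1} + v_{9} = 0 ; sig = ⟨2 | 0⟩
  {3,8}:  v_{3} + v_{8} = 0 ; sig = ⟨2 | 0⟩
  {4,5}:  v_{4} + v_{5} = v_{2} ; sig = ⟨2 | 1⟩
  {4,6}:  v_{4} + v_{6} = v_{3} ; sig = ⟨2 | 1⟩
  {4,7}:  v_{4} + v_{7} = v_{10} ; sig = ⟨2 | 1⟩
  {4,10}:  v_{4} + v_{10} = v_{9} ; sig = ⟨2 | 1⟩
  {1,10}:  v_{1} + v_{10} = v_{6} + v_{8} ; sig = ⟨2 | 1 1⟩
  {2,6}:  v_{2} + v_{6} = v_{3} + v_{5} ; sig = ⟨2 | 1 1⟩
  {2,7}:  v_{2} + v_{7} = v_{5} + v_{10} ; sig = ⟨2 | 1 1⟩
  {2,10}:  v_{2} + v_{10} = v_{5} + v_{9} ; sig = ⟨2 | 1 1⟩
  {3,7}:  v_{3} + v_{7} = v_{6} + v_{10} ; sig = ⟨2 | 1 1⟩
  {3,10}:  v_{3} + v_{10} = v_{6} + v_{9} ; sig = ⟨2 | 1 1⟩
  {4,8}:  v_{4} + v_{8} = v_{0} + v_{5} ; sig = ⟨2 | 1 1⟩
  {2,8}:  v_{2} + v_{8} = v_{0} + 2·v_{5} ; sig = ⟨2 | 1 2⟩
  {7,9}:  v_{7} + v_{9} = 2·v_{10} ; sig = ⟨2 | 2⟩
  {1,7}:  v_{1} + v_{7} = 2·v_{6} + 2·v_{8} ; sig = ⟨2 | 2 2⟩
  {0,5,6}:  v_{0} + v_{5} + v_{6} = 0 ; sig = ⟨3 | 0⟩
  {0,3,5}:  v_{0} + v_{3} + v_{5} = v_{4} ; sig = ⟨3 | 1⟩
  {6,8,9}:  v_{6} + v_{8} + v_{9} = v_{10} ; sig = ⟨3 | 1⟩
  {6,8,10}:  v_{6} + v_{8} + v_{10} = v_{7} ; sig = ⟨3 | 1⟩
  {0,5,7}:  v_{0} + v_{5} + v_{7} = v_{8} + v_{10} ; sig = ⟨3 | 1 1⟩
  {0,5,10}:  v_{0} + v_{5} + v_{10} = v_{8} + v_{9} ; sig = ⟨3 | 1 1⟩
  {0,2,3}:  v_{0} + v_{2} + v_{3} = 2·v_{4} ; sig = ⟨3 | 2⟩

so the primitive-relation signature multiset is
    |P|=2: 16 collections, coeffs (), (), (1), (1), (1), (1), (1,1), (1,1), (1,1), (1,1), (1,1), (1,1), (1,1), (1,2), (2), (2,2)
    |P|=3: 7 collections, coeffs (), (1), (1), (1), (1,1), (1,1), (2)


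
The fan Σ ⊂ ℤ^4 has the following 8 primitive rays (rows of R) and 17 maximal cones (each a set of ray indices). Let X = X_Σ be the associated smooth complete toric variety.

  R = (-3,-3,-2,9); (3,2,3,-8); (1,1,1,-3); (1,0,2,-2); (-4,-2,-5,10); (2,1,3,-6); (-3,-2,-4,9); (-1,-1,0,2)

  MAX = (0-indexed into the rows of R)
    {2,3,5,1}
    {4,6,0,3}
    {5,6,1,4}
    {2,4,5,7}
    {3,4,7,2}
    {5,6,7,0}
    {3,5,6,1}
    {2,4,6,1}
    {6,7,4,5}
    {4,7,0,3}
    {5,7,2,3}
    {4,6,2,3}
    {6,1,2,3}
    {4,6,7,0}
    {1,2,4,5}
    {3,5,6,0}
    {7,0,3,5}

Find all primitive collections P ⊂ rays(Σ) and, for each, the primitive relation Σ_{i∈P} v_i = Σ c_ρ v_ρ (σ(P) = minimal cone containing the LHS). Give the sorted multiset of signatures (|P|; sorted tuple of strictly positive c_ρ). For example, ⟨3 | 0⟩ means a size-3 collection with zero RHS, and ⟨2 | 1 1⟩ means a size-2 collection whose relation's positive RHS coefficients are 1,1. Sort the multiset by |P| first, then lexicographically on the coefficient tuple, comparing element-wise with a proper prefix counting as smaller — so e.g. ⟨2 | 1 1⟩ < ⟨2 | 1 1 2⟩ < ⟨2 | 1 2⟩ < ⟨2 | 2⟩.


9 minimal non-faces of Δ(Σ) (on 8 rays):

  • {1,7}:  v_{1} + v_{7} = v_{5}  ⟹  sig = ⟨2 | 1⟩
  • {0,1}:  v_{0} + v_{1} = v_{3} + v_{5} + v_{6}  ⟹  sig = ⟨2 | 1 1 1⟩
  • {0,2}:  v_{0} + v_{2} = 2·v_{3} + v_{4}  ⟹  sig = ⟨2 | 1 2⟩
  • {1,3,4}:  v_{1} + v_{3} + v_{4} = 0  ⟹  sig = ⟨3 | 0⟩
  • {2,5,6}:  v_{2} + v_{5} + v_{6} = 0  ⟹  sig = ⟨3 | 0⟩
  • {3,4,5}:  v_{3} + v_{4} + v_{5} = v_{7}  ⟹  sig = ⟨3 | 1⟩
  • {3,6,7}:  v_{3} + v_{6} + v_{7} = v_{0}  ⟹  sig = ⟨3 | 1⟩
  • {2,6,7}:  v_{2} + v_{6} + v_{7} = v_{3} + v_{4}  ⟹  sig = ⟨3 | 1 1⟩
  • {0,4,5}:  v_{0} + v_{4} + v_{5} = v_{6} + 2·v_{7}  ⟹  sig = ⟨3 | 1 2⟩

Signatures (|P|; sorted positive RHS coefficients), sorted:
    |P|=2: 3 collections, coeffs (1), (1,1,1), (1,2)
    |P|=3: 6 collections, coeffs (), (), (1), (1), (1,1), (1,2)


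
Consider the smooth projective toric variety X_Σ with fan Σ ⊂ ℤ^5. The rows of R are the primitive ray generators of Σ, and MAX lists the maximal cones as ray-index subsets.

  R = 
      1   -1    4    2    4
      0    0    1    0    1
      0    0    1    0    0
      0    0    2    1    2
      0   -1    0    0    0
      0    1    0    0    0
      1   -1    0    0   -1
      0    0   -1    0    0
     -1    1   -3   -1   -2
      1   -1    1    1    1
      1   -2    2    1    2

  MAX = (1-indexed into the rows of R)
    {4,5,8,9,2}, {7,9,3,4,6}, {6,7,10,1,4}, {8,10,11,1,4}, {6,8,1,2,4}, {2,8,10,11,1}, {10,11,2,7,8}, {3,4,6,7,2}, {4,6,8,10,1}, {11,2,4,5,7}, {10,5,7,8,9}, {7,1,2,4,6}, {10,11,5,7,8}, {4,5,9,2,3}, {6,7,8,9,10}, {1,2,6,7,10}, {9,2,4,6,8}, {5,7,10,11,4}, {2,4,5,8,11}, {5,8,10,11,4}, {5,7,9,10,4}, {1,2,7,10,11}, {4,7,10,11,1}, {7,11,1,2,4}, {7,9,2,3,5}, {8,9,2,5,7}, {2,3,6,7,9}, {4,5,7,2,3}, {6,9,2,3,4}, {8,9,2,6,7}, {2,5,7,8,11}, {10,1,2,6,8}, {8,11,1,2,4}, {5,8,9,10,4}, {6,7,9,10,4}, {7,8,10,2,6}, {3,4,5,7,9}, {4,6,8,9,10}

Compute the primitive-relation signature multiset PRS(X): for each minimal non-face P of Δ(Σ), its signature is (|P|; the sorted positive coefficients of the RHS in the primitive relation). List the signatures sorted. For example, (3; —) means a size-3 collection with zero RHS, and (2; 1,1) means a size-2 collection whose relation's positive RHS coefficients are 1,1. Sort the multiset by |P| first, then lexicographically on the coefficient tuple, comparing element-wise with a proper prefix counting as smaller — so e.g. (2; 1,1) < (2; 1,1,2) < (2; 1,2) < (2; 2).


15 collections generate NE(X_Σ); each relation:

  P={3,8}:  v_{3} + v_{8} = 0 — sig = (2; —)
  P={5,6}:  v_{5} + v_{6} = 0 — sig = (2; —)
  P={1,5}:  v_{1} + v_{5} = v_{4} + v_{11} — sig = (2; 1,1)
  P={1,9}:  v_{1} + v_{9} = v_{4} + v_{8} — sig = (2; 1,1)
  P={3,10}:  v_{3} + v_{10} = v_{4} + v_{7} — sig = (2; 1,1)
  P={6,11}:  v_{6} + v_{11} = v_{2} + v_{10} — sig = (2; 1,1)
  P={9,11}:  v_{9} + v_{11} = v_{5} + v_{8} — sig = (2; 1,1)
  P={3,11}:  v_{3} + v_{11} = v_{2} + v_{4} + v_{5} + v_{7} — sig = (2; 1,1,1,1)
  P={1,3}:  v_{1} + v_{3} = v_{2} + 2·v_{4} + v_{7} — sig = (2; 1,1,2)
  P={2,4,10}:  v_{2} + v_{4} + v_{10} = v_{1} — sig = (3; 1)
  P={2,5,10}:  v_{2} + v_{5} + v_{10} = v_{11} — sig = (3; 1)
  P={2,9,10}:  v_{2} + v_{9} + v_{10} = v_{8} — sig = (3; 1)
  P={4,7,8}:  v_{4} + v_{7} + v_{8} = v_{10} — sig = (3; 1)
  P={1,7,8}:  v_{1} + v_{7} + v_{8} = v_{2} + 2·v_{10} — sig = (3; 1,2)
  P={2,4,7,9}:  v_{2} + v_{4} + v_{7} + v_{9} = 0 — sig = (4; —)

Hence PRS(X_Σ) =
    |P|=2: 9 collections, coeffs (), (), (1,1), (1,1), (1,1), (1,1), (1,1), (1,1,1,1), (1,1,2)
    |P|=3: 5 collections, coeffs (1), (1), (1), (1), (1,2)
    |P|=4: 1 collection, coeffs ()


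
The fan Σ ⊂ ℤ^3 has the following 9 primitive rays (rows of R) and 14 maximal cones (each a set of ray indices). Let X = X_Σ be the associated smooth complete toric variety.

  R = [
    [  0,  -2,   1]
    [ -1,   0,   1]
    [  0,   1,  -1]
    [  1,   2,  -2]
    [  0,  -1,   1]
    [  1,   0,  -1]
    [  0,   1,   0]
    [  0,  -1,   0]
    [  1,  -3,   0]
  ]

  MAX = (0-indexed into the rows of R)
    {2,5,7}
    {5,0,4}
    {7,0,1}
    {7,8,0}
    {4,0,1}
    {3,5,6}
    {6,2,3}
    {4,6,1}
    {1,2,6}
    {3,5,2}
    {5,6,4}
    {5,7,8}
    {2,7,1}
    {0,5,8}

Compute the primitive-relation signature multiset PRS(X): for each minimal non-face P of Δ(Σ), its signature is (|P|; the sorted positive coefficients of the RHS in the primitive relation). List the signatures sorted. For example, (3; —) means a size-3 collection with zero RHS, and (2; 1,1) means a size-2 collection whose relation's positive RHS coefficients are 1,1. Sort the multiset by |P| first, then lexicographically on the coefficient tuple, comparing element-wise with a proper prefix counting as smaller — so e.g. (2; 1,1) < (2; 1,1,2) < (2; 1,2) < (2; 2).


17 collections generate NE(X_Σ); each relation:

  • {1,5}:  v_{1} + v_{5} = 0  ⇒ sig = (2; —)
  • {2,4}:  v_{2} + v_{4} = 0  ⇒ sig = (2; —)
  • {6,7}:  v_{6} + v_{7} = 0  ⇒ sig = (2; —)
  • {0,2}:  v_{0} + v_{2} = v_{7}  ⇒ sig = (2; 1)
  • {0,3}:  v_{0} + v_{3} = v_{5}  ⇒ sig = (2; 1)
  • {0,6}:  v_{0} + v_{6} = v_{4}  ⇒ sig = (2; 1)
  • {4,7}:  v_{4} + v_{7} = v_{0}  ⇒ sig = (2; 1)
  • {1,3}:  v_{1} + v_{3} = v_{2} + v_{6}  ⇒ sig = (2; 1,1)
  • {1,8}:  v_{1} + v_{8} = v_{0} + v_{7}  ⇒ sig = (2; 1,1)
  • {3,4}:  v_{3} + v_{4} = v_{5} + v_{6}  ⇒ sig = (2; 1,1)
  • {3,7}:  v_{3} + v_{7} = v_{2} + v_{5}  ⇒ sig = (2; 1,1)
  • {6,8}:  v_{6} + v_{8} = v_{0} + v_{5}  ⇒ sig = (2; 1,1)
  • {2,8}:  v_{2} + v_{8} = v_{5} + 2·v_{7}  ⇒ sig = (2; 1,2)
  • {3,8}:  v_{3} + v_{8} = 2·v_{5} + v_{7}  ⇒ sig = (2; 1,2)
  • {4,8}:  v_{4} + v_{8} = 2·v_{0} + v_{5}  ⇒ sig = (2; 1,2)
  • {0,5,7}:  v_{0} + v_{5} + v_{7} = v_{8}  ⇒ sig = (3; 1)
  • {2,5,6}:  v_{2} + v_{5} + v_{6} = v_{3}  ⇒ sig = (3; 1)

Sorted signature multiset PRS(X):
{ (2; —) ×3,  (2; 1) ×4,  (2; 1,1) ×5,  (2; 1,2) ×3,  (3; 1) ×2 }


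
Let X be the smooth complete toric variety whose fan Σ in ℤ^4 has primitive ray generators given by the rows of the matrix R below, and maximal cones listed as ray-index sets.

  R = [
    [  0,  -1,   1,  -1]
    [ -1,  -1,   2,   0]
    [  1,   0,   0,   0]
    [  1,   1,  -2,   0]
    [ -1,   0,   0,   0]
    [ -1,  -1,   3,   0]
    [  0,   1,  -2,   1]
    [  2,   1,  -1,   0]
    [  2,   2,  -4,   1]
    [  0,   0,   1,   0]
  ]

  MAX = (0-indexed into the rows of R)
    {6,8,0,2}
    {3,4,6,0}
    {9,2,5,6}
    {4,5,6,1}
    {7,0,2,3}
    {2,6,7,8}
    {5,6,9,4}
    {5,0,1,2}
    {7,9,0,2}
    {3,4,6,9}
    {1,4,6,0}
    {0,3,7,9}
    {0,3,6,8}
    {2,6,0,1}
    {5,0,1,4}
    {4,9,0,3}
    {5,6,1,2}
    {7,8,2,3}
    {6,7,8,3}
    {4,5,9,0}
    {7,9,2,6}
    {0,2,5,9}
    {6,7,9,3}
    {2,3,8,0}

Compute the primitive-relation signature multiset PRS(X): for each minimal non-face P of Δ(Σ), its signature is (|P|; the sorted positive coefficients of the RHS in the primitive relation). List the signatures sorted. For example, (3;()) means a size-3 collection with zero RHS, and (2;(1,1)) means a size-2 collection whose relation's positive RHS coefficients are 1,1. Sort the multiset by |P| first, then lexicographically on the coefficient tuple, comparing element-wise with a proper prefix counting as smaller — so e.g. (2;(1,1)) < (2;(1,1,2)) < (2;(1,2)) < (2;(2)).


17 collections generate NE(X_Σ); each relation:

  {1,3}:  v_{1} + v_{3} = 0  ⇒ sig = (2;())
  {2,4}:  v_{2} + v_{4} = 0  ⇒ sig = (2;())
  {1,9}:  v_{1} + v_{9} = v_{5}  ⇒ sig = (2;(1))
  {3,5}:  v_{3} + v_{5} = v_{9}  ⇒ sig = (2;(1))
  {1,7}:  v_{1} + v_{7} = v_{2} + v_{9}  ⇒ sig = (2;(1,1))
  {1,8}:  v_{1} + v_{8} = v_{2} + v_{6}  ⇒ sig = (2;(1,1))
  {4,7}:  v_{4} + v_{7} = v_{3} + v_{9}  ⇒ sig = (2;(1,1))
  {4,8}:  v_{4} + v_{8} = v_{3} + v_{6}  ⇒ sig = (2;(1,1))
  {8,9}:  v_{8} + v_{9} = v_{6} + v_{7}  ⇒ sig = (2;(1,1))
  {5,8}:  v_{5} + v_{8} = v_{2} + v_{6} + v_{9}  ⇒ sig = (2;(1,1,1))
  {5,7}:  v_{5} + v_{7} = v_{2} + 2·v_{9}  ⇒ sig = (2;(1,2))
  {0,6,9}:  v_{0} + v_{6} + v_{9} = 0  ⇒ sig = (3;())
  {0,5,6}:  v_{0} + v_{5} + v_{6} = v_{1}  ⇒ sig = (3;(1))
  {2,3,6}:  v_{2} + v_{3} + v_{6} = v_{8}  ⇒ sig = (3;(1))
  {2,3,9}:  v_{2} + v_{3} + v_{9} = v_{7}  ⇒ sig = (3;(1))
  {0,6,7}:  v_{0} + v_{6} + v_{7} = v_{2} + v_{3}  ⇒ sig = (3;(1,1))
  {0,7,8}:  v_{0} + v_{7} + v_{8} = 2·v_{2} + 2·v_{3}  ⇒ sig = (3;(2,2))

Sorted signature multiset PRS(X):
[(2;()), (2;()), (2;(1)), (2;(1)), (2;(1,1)), (2;(1,1)), (2;(1,1)), (2;(1,1)), (2;(1,1)), (2;(1,1,1)), (2;(1,2)), (3;()), (3;(1)), (3;(1)), (3;(1)), (3;(1,1)), (3;(2,2))]


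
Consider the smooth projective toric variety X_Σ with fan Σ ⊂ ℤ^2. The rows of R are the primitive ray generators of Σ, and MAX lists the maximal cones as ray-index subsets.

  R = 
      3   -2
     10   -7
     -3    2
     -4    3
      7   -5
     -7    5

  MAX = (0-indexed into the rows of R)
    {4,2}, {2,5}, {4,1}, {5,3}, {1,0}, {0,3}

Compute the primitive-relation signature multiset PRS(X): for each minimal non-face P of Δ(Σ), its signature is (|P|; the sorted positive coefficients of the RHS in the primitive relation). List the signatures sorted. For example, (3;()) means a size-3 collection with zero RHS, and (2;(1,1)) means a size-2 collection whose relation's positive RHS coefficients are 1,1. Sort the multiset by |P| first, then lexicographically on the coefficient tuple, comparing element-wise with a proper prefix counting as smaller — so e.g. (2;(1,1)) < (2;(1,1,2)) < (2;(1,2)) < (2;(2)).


The 9 primitive collections of Σ (r=6, n=2):

  P={0,2}:  v_{0} + v_{2} = 0  ⟹  sig = (2;())
  P={4,5}:  v_{4} + v_{5} = 0  ⟹  sig = (2;())
  P={0,4}:  v_{0} + v_{4} = v_{1}  ⟹  sig = (2;(1))
  P={0,5}:  v_{0} + v_{5} = v_{3}  ⟹  sig = (2;(1))
  P={1,2}:  v_{1} + v_{2} = v_{4}  ⟹  sig = (2;(1))
  P={1,5}:  v_{1} + v_{5} = v_{0}  ⟹  sig = (2;(1))
  P={2,3}:  v_{2} + v_{3} = v_{5}  ⟹  sig = (2;(1))
  P={3,4}:  v_{3} + v_{4} = v_{0}  ⟹  sig = (2;(1))
  P={1,3}:  v_{1} + v_{3} = 2·v_{0}  ⟹  sig = (2;(2))

Sorted signature multiset PRS(X):
    (2;())
    (2;())
    (2;(1))
    (2;(1))
    (2;(1))
    (2;(1))
    (2;(1))
    (2;(1))
    (2;(2))


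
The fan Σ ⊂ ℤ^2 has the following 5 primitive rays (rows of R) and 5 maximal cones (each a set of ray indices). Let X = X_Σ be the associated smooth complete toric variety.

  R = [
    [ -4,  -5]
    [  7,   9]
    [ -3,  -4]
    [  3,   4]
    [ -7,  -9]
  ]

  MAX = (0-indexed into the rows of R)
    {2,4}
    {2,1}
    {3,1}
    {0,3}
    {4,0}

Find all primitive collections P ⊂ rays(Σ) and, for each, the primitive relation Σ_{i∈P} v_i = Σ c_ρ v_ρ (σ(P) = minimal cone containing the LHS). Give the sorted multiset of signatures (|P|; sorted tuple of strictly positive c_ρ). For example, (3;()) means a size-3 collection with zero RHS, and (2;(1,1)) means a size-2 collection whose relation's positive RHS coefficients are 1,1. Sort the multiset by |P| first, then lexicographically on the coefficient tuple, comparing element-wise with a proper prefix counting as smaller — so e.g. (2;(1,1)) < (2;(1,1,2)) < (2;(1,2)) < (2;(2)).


5 collections generate NE(X_Σ); each relation:

  P = {1,4}:  v_{1} + v_{4} = 0  ⇒ sig = (2;())
  P = {2,3}:  v_{2} + v_{3} = 0  ⇒ sig = (2;())
  P = {0,1}:  v_{0} + v_{1} = v_{3}  ⇒ sig = (2;(1))
  P = {0,2}:  v_{0} + v_{2} = v_{4}  ⇒ sig = (2;(1))
  P = {3,4}:  v_{3} + v_{4} = v_{0}  ⇒ sig = (2;(1))

Sorted signature multiset PRS(X):
{ (2;()) ×2,  (2;(1)) ×3 }


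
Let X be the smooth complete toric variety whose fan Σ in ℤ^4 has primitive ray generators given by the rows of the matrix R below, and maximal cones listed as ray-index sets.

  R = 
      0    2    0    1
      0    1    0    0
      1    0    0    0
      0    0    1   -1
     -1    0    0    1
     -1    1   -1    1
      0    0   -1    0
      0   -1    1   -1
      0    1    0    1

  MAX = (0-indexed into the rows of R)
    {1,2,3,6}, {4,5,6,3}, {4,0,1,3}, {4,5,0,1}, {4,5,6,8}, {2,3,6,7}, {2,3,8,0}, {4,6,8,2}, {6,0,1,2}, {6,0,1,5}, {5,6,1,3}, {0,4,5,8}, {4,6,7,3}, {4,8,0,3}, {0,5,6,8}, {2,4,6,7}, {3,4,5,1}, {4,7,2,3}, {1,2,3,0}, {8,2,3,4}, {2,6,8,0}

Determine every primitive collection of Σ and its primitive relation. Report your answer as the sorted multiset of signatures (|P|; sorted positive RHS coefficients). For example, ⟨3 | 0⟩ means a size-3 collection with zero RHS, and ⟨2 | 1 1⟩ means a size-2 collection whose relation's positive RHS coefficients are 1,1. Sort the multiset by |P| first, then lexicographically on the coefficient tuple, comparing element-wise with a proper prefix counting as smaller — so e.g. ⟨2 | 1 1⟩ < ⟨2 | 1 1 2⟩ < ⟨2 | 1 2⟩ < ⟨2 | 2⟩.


The 15 primitive collections of Σ (r=9, n=4):

  P={1,7}:  v_{1} + v_{7} = v_{3} — sig = ⟨2 | 1⟩
  P={1,8}:  v_{1} + v_{8} = v_{0} — sig = ⟨2 | 1⟩
  P={0,7}:  v_{0} + v_{7} = v_{3} + v_{8} — sig = ⟨2 | 1 1⟩
  P={2,5}:  v_{2} + v_{5} = v_{6} + v_{8} — sig = ⟨2 | 1 1⟩
  P={5,7}:  v_{5} + v_{7} = v_{3} + v_{4} + v_{6} — sig = ⟨2 | 1 1 1⟩
  P={7,8}:  v_{7} + v_{8} = v_{2} + v_{3} + v_{4} — sig = ⟨2 | 1 1 1⟩
  P={1,2,4}:  v_{1} + v_{2} + v_{4} = v_{8} — sig = ⟨3 | 1⟩
  P={1,4,6}:  v_{1} + v_{4} + v_{6} = v_{5} — sig = ⟨3 | 1⟩
  P={3,6,8}:  v_{3} + v_{6} + v_{8} = v_{1} — sig = ⟨3 | 1⟩
  P={0,4,6}:  v_{0} + v_{4} + v_{6} = v_{5} + v_{8} — sig = ⟨3 | 1 1⟩
  P={3,5,8}:  v_{3} + v_{5} + v_{8} = 2·v_{1} + v_{4} — sig = ⟨3 | 1 2⟩
  P={0,3,5}:  v_{0} + v_{3} + v_{5} = 3·v_{1} + v_{4} — sig = ⟨3 | 1 3⟩
  P={0,2,4}:  v_{0} + v_{2} + v_{4} = 2·v_{8} — sig = ⟨3 | 2⟩
  P={0,3,6}:  v_{0} + v_{3} + v_{6} = 2·v_{1} — sig = ⟨3 | 2⟩
  P={2,3,4,6}:  v_{2} + v_{3} + v_{4} + v_{6} = 0 — sig = ⟨4 | 0⟩

Sorted signature multiset PRS(X):
{ ⟨2 | 1⟩ ×2,  ⟨2 | 1 1⟩ ×2,  ⟨2 | 1 1 1⟩ ×2,  ⟨3 | 1⟩ ×3,  ⟨3 | 1 1⟩,  ⟨3 | 1 2⟩,  ⟨3 | 1 3⟩,  ⟨3 | 2⟩ ×2,  ⟨4 | 0⟩ }


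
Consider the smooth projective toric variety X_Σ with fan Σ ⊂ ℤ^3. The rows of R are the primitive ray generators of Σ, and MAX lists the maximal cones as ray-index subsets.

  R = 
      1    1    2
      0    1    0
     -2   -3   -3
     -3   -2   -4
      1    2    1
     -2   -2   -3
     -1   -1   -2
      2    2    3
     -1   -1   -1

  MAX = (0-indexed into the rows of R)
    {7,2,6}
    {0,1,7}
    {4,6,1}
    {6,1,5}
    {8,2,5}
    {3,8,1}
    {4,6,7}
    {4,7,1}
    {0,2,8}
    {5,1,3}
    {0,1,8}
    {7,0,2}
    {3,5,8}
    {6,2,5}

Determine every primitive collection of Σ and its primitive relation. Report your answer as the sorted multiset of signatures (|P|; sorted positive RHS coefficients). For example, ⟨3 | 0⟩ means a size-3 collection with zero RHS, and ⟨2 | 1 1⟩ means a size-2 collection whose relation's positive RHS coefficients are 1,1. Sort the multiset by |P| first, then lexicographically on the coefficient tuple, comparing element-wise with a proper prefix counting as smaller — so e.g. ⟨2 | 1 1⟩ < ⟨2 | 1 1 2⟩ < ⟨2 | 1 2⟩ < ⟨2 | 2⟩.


17 collections generate NE(X_Σ); each relation:

  {0,6}:  v_{0} + v_{6} = 0 — sig = ⟨2 | 0⟩
  {5,7}:  v_{5} + v_{7} = 0 — sig = ⟨2 | 0⟩
  {0,5}:  v_{0} + v_{5} = v_{8} — sig = ⟨2 | 1⟩
  {1,2}:  v_{1} + v_{2} = v_{5} — sig = ⟨2 | 1⟩
  {2,4}:  v_{2} + v_{4} = v_{6} — sig = ⟨2 | 1⟩
  {4,8}:  v_{4} + v_{8} = v_{1} — sig = ⟨2 | 1⟩
  {6,8}:  v_{6} + v_{8} = v_{5} — sig = ⟨2 | 1⟩
  {7,8}:  v_{7} + v_{8} = v_{0} — sig = ⟨2 | 1⟩
  {0,4}:  v_{0} + v_{4} = v_{1} + v_{7} — sig = ⟨2 | 1 1⟩
  {3,7}:  v_{3} + v_{7} = v_{1} + v_{8} — sig = ⟨2 | 1 1⟩
  {4,5}:  v_{4} + v_{5} = v_{1} + v_{6} — sig = ⟨2 | 1 1⟩
  {0,3}:  v_{0} + v_{3} = v_{1} + 2·v_{8} — sig = ⟨2 | 1 2⟩
  {2,3}:  v_{2} + v_{3} = 2·v_{5} + v_{8} — sig = ⟨2 | 1 2⟩
  {3,4}:  v_{3} + v_{4} = 2·v_{1} + v_{5} — sig = ⟨2 | 1 2⟩
  {3,6}:  v_{3} + v_{6} = v_{1} + 2·v_{5} — sig = ⟨2 | 1 2⟩
  {1,5,8}:  v_{1} + v_{5} + v_{8} = v_{3} — sig = ⟨3 | 1⟩
  {1,6,7}:  v_{1} + v_{6} + v_{7} = v_{4} — sig = ⟨3 | 1⟩

Signatures (|P|; sorted positive RHS coefficients), sorted:
    |P|=2: 15 collections, coeffs (), (), (1), (1), (1), (1), (1), (1), (1,1), (1,1), (1,1), (1,2), (1,2), (1,2), (1,2)
    |P|=3: 2 collections, coeffs (1), (1)


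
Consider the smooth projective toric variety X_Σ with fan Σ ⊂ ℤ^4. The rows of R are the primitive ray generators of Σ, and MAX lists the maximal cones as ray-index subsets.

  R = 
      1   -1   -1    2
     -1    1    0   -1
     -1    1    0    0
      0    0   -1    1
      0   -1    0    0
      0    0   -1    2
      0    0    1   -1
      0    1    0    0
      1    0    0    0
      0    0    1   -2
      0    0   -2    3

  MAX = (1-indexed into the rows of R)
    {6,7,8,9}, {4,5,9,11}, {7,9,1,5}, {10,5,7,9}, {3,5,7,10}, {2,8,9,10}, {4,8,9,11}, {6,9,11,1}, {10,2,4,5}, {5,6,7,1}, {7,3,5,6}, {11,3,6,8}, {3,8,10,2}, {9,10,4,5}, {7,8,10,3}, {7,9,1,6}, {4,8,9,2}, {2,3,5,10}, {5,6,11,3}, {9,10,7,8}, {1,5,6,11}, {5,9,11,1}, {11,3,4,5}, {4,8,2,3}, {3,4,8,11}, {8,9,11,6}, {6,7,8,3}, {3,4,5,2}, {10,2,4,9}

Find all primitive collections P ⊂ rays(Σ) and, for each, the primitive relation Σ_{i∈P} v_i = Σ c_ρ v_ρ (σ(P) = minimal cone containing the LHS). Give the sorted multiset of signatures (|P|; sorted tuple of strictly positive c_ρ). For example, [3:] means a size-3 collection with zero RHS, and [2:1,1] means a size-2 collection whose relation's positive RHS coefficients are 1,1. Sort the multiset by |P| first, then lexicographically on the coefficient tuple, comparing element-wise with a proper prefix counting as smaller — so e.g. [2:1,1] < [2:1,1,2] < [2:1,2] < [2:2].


19 collections generate NE(X_Σ); each relation:

  {4,7}:  v_{4} + v_{7} = 0 — sig = [2:]
  {5,8}:  v_{5} + v_{8} = 0 — sig = [2:]
  {6,10}:  v_{6} + v_{10} = 0 — sig = [2:]
  {1,2}:  v_{1} + v_{2} = v_{4} — sig = [2:1]
  {1,3}:  v_{1} + v_{3} = v_{6} — sig = [2:1]
  {3,9}:  v_{3} + v_{9} = v_{8} — sig = [2:1]
  {4,6}:  v_{4} + v_{6} = v_{11} — sig = [2:1]
  {7,11}:  v_{7} + v_{11} = v_{6} — sig = [2:1]
  {10,11}:  v_{10} + v_{11} = v_{4} — sig = [2:1]
  {1,8}:  v_{1} + v_{8} = v_{6} + v_{9} — sig = [2:1,1]
  {1,10}:  v_{1} + v_{10} = v_{5} + v_{9} — sig = [2:1,1]
  {2,6}:  v_{2} + v_{6} = v_{3} + v_{4} — sig = [2:1,1]
  {2,7}:  v_{2} + v_{7} = v_{3} + v_{10} — sig = [2:1,1]
  {1,4}:  v_{1} + v_{4} = v_{5} + v_{9} + v_{11} — sig = [2:1,1,1]
  {2,11}:  v_{2} + v_{11} = v_{3} + 2·v_{4} — sig = [2:1,2]
  {3,4,10}:  v_{3} + v_{4} + v_{10} = v_{2} — sig = [3:1]
  {5,6,9}:  v_{5} + v_{6} + v_{9} = v_{1} — sig = [3:1]
  {2,5,9}:  v_{2} + v_{5} + v_{9} = v_{4} + v_{10} — sig = [3:1,1]
  {4,8,10}:  v_{4} + v_{8} + v_{10} = v_{2} + v_{9} — sig = [3:1,1]

Hence PRS(X_Σ) =
    |P|=2: 15 collections, coeffs (), (), (), (1), (1), (1), (1), (1), (1), (1,1), (1,1), (1,1), (1,1), (1,1,1), (1,2)
    |P|=3: 4 collections, coeffs (1), (1), (1,1), (1,1)


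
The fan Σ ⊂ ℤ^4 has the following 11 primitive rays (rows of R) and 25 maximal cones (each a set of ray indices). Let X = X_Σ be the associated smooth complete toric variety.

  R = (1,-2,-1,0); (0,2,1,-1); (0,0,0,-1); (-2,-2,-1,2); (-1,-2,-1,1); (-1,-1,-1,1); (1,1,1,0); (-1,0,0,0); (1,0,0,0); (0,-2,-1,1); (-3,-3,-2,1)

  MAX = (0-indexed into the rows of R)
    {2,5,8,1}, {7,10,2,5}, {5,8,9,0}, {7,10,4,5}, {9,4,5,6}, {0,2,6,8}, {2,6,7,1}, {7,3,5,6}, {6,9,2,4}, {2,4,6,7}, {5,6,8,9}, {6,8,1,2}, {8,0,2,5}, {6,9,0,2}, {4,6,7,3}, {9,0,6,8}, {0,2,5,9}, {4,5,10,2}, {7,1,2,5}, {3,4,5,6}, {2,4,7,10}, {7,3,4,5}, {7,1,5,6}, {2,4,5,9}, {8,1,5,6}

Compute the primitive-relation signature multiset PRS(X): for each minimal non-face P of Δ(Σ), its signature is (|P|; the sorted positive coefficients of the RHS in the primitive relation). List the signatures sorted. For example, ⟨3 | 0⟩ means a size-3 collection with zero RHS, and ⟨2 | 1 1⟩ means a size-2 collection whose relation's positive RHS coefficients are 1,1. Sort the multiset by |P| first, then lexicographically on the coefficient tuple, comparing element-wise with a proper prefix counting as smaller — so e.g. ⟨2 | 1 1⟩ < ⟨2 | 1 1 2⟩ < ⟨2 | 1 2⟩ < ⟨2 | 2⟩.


Σ has 24 primitive collections:

  • {1,9}:  v_{1} + v_{9} = 0  →  sig = ⟨2 | 0⟩
  • {7,8}:  v_{7} + v_{8} = 0  →  sig = ⟨2 | 0⟩
  • {1,4}:  v_{1} + v_{4} = v_{7}  →  sig = ⟨2 | 1⟩
  • {4,8}:  v_{4} + v_{8} = v_{9}  →  sig = ⟨2 | 1⟩
  • {7,9}:  v_{7} + v_{9} = v_{4}  →  sig = ⟨2 | 1⟩
  • {0,1}:  v_{0} + v_{1} = v_{2} + v_{8}  →  sig = ⟨2 | 1 1⟩
  • {0,3}:  v_{0} + v_{3} = v_{4} + v_{9}  →  sig = ⟨2 | 1 1⟩
  • {0,7}:  v_{0} + v_{7} = v_{2} + v_{9}  →  sig = ⟨2 | 1 1⟩
  • {2,3}:  v_{2} + v_{3} = v_{4} + v_{7}  →  sig = ⟨2 | 1 1⟩
  • {6,10}:  v_{6} + v_{10} = v_{4} + v_{7}  →  sig = ⟨2 | 1 1⟩
  • {3,8}:  v_{3} + v_{8} = v_{4} + v_{5} + v_{6}  →  sig = ⟨2 | 1 1 1⟩
  • {8,10}:  v_{8} + v_{10} = v_{2} + v_{4} + v_{5}  →  sig = ⟨2 | 1 1 1⟩
  • {0,10}:  v_{0} + v_{10} = 2·v_{2} + v_{4} + v_{5} + v_{9}  →  sig = ⟨2 | 1 1 1 2⟩
  • {1,3}:  v_{1} + v_{3} = v_{5} + v_{6} + 2·v_{7}  →  sig = ⟨2 | 1 1 2⟩
  • {1,10}:  v_{1} + v_{10} = v_{2} + v_{5} + 2·v_{7}  →  sig = ⟨2 | 1 1 2⟩
  • {3,9}:  v_{3} + v_{9} = 2·v_{4} + v_{5} + v_{6}  →  sig = ⟨2 | 1 1 2⟩
  • {9,10}:  v_{9} + v_{10} = v_{2} + 2·v_{4} + v_{5}  →  sig = ⟨2 | 1 1 2⟩
  • {0,4}:  v_{0} + v_{4} = v_{2} + 2·v_{9}  →  sig = ⟨2 | 1 2⟩
  • {3,10}:  v_{3} + v_{10} = 2·v_{4} + v_{5} + 2·v_{7}  →  sig = ⟨2 | 1 2 2⟩
  • {2,5,6}:  v_{2} + v_{5} + v_{6} = 0  →  sig = ⟨3 | 0⟩
  • {2,8,9}:  v_{2} + v_{8} + v_{9} = v_{0}  →  sig = ⟨3 | 1⟩
  • {0,5,6}:  v_{0} + v_{5} + v_{6} = v_{8} + v_{9}  →  sig = ⟨3 | 1 1⟩
  • {2,4,5,7}:  v_{2} + v_{4} + v_{5} + v_{7} = v_{10}  →  sig = ⟨4 | 1⟩
  • {4,5,6,7}:  v_{4} + v_{5} + v_{6} + v_{7} = v_{3}  →  sig = ⟨4 | 1⟩

so the primitive-relation signature multiset is
{ ⟨2 | 0⟩ ×2,  ⟨2 | 1⟩ ×3,  ⟨2 | 1 1⟩ ×5,  ⟨2 | 1 1 1⟩ ×2,  ⟨2 | 1 1 1 2⟩,  ⟨2 | 1 1 2⟩ ×4,  ⟨2 | 1 2⟩,  ⟨2 | 1 2 2⟩,  ⟨3 | 0⟩,  ⟨3 | 1⟩,  ⟨3 | 1 1⟩,  ⟨4 | 1⟩ ×2 }


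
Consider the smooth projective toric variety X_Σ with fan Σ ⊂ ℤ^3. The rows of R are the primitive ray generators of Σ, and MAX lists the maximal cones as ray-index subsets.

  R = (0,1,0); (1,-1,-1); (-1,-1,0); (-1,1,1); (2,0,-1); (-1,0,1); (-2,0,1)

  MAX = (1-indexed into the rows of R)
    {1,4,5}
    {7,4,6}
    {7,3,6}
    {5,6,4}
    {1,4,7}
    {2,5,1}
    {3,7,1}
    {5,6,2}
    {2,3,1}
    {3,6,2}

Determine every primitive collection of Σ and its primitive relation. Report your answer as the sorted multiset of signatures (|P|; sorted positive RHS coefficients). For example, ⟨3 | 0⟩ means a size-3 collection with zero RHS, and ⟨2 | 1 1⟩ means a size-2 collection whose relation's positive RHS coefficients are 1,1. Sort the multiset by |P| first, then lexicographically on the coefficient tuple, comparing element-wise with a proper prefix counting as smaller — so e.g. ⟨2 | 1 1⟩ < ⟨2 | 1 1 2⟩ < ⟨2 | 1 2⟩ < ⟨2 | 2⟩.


6 minimal non-faces of Δ(Σ) (on 7 rays):

  P = {2,4}:  v_{2} + v_{4} = 0  so sig = ⟨2 | 0⟩
  P = {5,7}:  v_{5} + v_{7} = 0  so sig = ⟨2 | 0⟩
  P = {1,6}:  v_{1} + v_{6} = v_{4}  so sig = ⟨2 | 1⟩
  P = {2,7}:  v_{2} + v_{7} = v_{3}  so sig = ⟨2 | 1⟩
  P = {3,4}:  v_{3} + v_{4} = v_{7}  so sig = ⟨2 | 1⟩
  P = {3,5}:  v_{3} + v_{5} = v_{2}  so sig = ⟨2 | 1⟩

Sorted signature multiset PRS(X):
[⟨2 | 0⟩, ⟨2 | 0⟩, ⟨2 | 1⟩, ⟨2 | 1⟩, ⟨2 | 1⟩, ⟨2 | 1⟩]


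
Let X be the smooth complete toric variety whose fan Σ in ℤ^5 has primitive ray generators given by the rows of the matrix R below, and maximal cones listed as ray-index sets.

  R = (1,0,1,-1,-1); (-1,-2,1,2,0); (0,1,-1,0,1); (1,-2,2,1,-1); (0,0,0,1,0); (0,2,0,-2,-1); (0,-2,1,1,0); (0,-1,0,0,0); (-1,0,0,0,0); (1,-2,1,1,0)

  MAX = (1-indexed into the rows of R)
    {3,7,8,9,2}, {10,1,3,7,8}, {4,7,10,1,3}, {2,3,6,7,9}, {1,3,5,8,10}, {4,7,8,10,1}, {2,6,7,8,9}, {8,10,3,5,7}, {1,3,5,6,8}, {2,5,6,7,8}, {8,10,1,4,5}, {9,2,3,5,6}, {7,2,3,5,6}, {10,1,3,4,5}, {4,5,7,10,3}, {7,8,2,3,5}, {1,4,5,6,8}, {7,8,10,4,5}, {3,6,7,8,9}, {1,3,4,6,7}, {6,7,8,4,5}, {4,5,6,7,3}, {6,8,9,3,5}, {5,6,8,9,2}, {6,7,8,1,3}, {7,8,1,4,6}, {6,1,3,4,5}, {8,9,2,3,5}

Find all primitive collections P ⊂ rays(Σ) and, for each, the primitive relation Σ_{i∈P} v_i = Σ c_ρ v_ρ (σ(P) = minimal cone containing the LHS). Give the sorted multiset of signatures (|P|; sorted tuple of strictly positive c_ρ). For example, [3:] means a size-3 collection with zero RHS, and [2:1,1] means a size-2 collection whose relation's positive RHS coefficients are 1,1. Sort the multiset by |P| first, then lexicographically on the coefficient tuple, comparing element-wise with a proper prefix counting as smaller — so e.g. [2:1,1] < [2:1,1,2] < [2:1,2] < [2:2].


|primitive collections| = 12. Relations:

  P = {6,10}:  v_{6} + v_{10} = v_{1}  →  sig = [2:1]
  P = {9,10}:  v_{9} + v_{10} = v_{7}  →  sig = [2:1]
  P = {1,9}:  v_{1} + v_{9} = v_{6} + v_{7}  →  sig = [2:1,1]
  P = {1,2}:  v_{1} + v_{2} = v_{5} + v_{6} + 2·v_{7}  →  sig = [2:1,1,2]
  P = {4,9}:  v_{4} + v_{9} = v_{5} + v_{6} + 2·v_{7}  →  sig = [2:1,1,2]
  P = {2,10}:  v_{2} + v_{10} = v_{5} + 2·v_{7}  →  sig = [2:1,2]
  P = {2,4}:  v_{2} + v_{4} = 2·v_{5} + v_{6} + 3·v_{7}  →  sig = [2:1,2,3]
  P = {1,5,7}:  v_{1} + v_{5} + v_{7} = v_{4}  →  sig = [3:1]
  P = {3,4,8}:  v_{3} + v_{4} + v_{8} = v_{10}  →  sig = [3:1]
  P = {5,7,9}:  v_{5} + v_{7} + v_{9} = v_{2}  →  sig = [3:1]
  P = {2,3,6,8}:  v_{2} + v_{3} + v_{6} + v_{8} = v_{9}  →  sig = [4:1]
  P = {3,5,6,7,8}:  v_{3} + v_{5} + v_{6} + v_{7} + v_{8} = 0  →  sig = [5:]

so the primitive-relation signature multiset is
{ [2:1] ×2,  [2:1,1],  [2:1,1,2] ×2,  [2:1,2],  [2:1,2,3],  [3:1] ×3,  [4:1],  [5:] }


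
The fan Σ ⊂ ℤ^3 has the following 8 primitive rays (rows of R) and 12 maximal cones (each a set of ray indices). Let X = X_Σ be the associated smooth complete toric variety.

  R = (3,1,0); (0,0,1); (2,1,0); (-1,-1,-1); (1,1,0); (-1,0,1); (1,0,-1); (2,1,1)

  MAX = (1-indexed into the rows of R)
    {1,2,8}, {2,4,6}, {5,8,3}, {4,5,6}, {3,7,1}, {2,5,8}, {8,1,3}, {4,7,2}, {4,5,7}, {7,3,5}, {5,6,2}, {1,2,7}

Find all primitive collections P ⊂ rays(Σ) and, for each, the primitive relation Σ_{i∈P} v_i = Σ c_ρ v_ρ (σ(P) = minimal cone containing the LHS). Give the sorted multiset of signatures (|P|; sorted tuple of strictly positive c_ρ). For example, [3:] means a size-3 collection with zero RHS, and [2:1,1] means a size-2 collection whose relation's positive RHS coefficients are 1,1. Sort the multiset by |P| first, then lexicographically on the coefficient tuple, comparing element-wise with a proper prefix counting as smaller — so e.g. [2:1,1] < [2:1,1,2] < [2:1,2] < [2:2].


Δ(Σ) — 8 vertices, 12 min non-faces:

  P = {6,7}:  v_{6} + v_{7} = 0  →  sig = [2:]
  P = {1,6}:  v_{1} + v_{6} = v_{8}  →  sig = [2:1]
  P = {2,3}:  v_{2} + v_{3} = v_{8}  →  sig = [2:1]
  P = {3,4}:  v_{3} + v_{4} = v_{7}  →  sig = [2:1]
  P = {7,8}:  v_{7} + v_{8} = v_{1}  →  sig = [2:1]
  P = {3,6}:  v_{3} + v_{6} = v_{2} + v_{5}  →  sig = [2:1,1]
  P = {4,8}:  v_{4} + v_{8} = v_{2} + v_{7}  →  sig = [2:1,1]
  P = {1,4}:  v_{1} + v_{4} = v_{2} + 2·v_{7}  →  sig = [2:1,2]
  P = {6,8}:  v_{6} + v_{8} = 2·v_{2} + v_{5}  →  sig = [2:1,2]
  P = {1,5}:  v_{1} + v_{5} = 2·v_{3}  →  sig = [2:2]
  P = {2,4,5}:  v_{2} + v_{4} + v_{5} = 0  →  sig = [3:]
  P = {2,5,7}:  v_{2} + v_{5} + v_{7} = v_{3}  →  sig = [3:1]

Hence PRS(X_Σ) =
{ [2:],  [2:1] ×4,  [2:1,1] ×2,  [2:1,2] ×2,  [2:2],  [3:],  [3:1] }


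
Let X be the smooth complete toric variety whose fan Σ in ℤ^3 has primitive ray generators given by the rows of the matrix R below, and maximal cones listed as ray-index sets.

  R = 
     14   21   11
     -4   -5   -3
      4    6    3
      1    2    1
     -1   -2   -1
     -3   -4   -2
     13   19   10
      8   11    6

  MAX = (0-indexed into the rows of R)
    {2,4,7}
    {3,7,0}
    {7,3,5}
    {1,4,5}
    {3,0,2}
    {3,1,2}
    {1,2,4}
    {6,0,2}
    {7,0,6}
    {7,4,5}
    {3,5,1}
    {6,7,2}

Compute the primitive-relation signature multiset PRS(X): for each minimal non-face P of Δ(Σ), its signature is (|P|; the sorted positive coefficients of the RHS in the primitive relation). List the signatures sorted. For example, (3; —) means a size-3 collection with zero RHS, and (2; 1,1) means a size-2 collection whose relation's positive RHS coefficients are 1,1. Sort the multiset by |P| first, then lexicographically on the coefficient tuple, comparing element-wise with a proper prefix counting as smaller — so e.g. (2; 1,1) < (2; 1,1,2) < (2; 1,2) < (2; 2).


Σ has 12 primitive collections:

  • {3,4}:  v_{3} + v_{4} = 0  →  sig = (2; —)
  • {0,4}:  v_{0} + v_{4} = v_{6}  →  sig = (2; 1)
  • {1,7}:  v_{1} + v_{7} = v_{2}  →  sig = (2; 1)
  • {2,5}:  v_{2} + v_{5} = v_{3}  →  sig = (2; 1)
  • {3,6}:  v_{3} + v_{6} = v_{0}  →  sig = (2; 1)
  • {4,6}:  v_{4} + v_{6} = v_{2} + v_{7}  →  sig = (2; 1,1)
  • {1,6}:  v_{1} + v_{6} = 2·v_{2} + v_{3}  →  sig = (2; 1,2)
  • {5,6}:  v_{5} + v_{6} = 2·v_{3} + v_{7}  →  sig = (2; 1,2)
  • {0,5}:  v_{0} + v_{5} = 3·v_{3} + v_{7}  →  sig = (2; 1,3)
  • {0,1}:  v_{0} + v_{1} = 2·v_{2} + 2·v_{3}  →  sig = (2; 2,2)
  • {2,3,7}:  v_{2} + v_{3} + v_{7} = v_{6}  →  sig = (3; 1)
  • {0,2,7}:  v_{0} + v_{2} + v_{7} = 2·v_{6}  →  sig = (3; 2)

Hence PRS(X_Σ) =
    (2; —)
    (2; 1)
    (2; 1)
    (2; 1)
    (2; 1)
    (2; 1,1)
    (2; 1,2)
    (2; 1,2)
    (2; 1,3)
    (2; 2,2)
    (3; 1)
    (3; 2)


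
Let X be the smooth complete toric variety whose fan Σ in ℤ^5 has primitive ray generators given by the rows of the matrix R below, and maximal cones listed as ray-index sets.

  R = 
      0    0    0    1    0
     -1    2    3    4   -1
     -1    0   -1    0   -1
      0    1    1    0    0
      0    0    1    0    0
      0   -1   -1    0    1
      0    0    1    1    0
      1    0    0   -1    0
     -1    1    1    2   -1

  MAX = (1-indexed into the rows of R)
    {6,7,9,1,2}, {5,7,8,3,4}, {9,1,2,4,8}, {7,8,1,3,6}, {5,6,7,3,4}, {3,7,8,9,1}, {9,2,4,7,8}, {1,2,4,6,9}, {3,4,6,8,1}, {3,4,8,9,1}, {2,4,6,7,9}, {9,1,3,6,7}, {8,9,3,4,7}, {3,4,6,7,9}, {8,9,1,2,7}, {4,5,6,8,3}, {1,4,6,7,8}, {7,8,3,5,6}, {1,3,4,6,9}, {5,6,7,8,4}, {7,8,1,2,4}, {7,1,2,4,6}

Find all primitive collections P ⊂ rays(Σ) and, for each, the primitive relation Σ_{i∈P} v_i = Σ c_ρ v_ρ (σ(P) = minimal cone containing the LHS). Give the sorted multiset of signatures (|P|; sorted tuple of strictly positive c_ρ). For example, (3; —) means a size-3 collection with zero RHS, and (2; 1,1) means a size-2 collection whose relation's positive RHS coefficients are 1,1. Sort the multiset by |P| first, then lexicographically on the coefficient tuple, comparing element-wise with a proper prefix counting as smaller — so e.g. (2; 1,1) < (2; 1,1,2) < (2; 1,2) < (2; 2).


Primitive collections (9):

  • {1,5}:  v_{1} + v_{5} = v_{7}  ⇒ sig = (2; 1)
  • {2,5}:  v_{2} + v_{5} = v_{4} + 2·v_{7} + v_{9}  ⇒ sig = (2; 1,1,2)
  • {5,9}:  v_{5} + v_{9} = v_{3} + v_{4} + 2·v_{7}  ⇒ sig = (2; 1,1,2)
  • {2,3}:  v_{2} + v_{3} = 2·v_{9}  ⇒ sig = (2; 2)
  • {6,8,9}:  v_{6} + v_{8} + v_{9} = v_{1}  ⇒ sig = (3; 1)
  • {2,6,8}:  v_{2} + v_{6} + v_{8} = 2·v_{1} + v_{4} + v_{7}  ⇒ sig = (3; 1,1,2)
  • {1,3,4,7}:  v_{1} + v_{3} + v_{4} + v_{7} = v_{9}  ⇒ sig = (4; 1)
  • {1,4,7,9}:  v_{1} + v_{4} + v_{7} + v_{9} = v_{2}  ⇒ sig = (4; 1)
  • {3,4,6,7,8}:  v_{3} + v_{4} + v_{6} + v_{7} + v_{8} = 0  ⇒ sig = (5; —)

Signatures (|P|; sorted positive RHS coefficients), sorted:
    |P|=2: 4 collections, coeffs (1), (1,1,2), (1,1,2), (2)
    |P|=3: 2 collections, coeffs (1), (1,1,2)
    |P|=4: 2 collections, coeffs (1), (1)
    |P|=5: 1 collection, coeffs ()


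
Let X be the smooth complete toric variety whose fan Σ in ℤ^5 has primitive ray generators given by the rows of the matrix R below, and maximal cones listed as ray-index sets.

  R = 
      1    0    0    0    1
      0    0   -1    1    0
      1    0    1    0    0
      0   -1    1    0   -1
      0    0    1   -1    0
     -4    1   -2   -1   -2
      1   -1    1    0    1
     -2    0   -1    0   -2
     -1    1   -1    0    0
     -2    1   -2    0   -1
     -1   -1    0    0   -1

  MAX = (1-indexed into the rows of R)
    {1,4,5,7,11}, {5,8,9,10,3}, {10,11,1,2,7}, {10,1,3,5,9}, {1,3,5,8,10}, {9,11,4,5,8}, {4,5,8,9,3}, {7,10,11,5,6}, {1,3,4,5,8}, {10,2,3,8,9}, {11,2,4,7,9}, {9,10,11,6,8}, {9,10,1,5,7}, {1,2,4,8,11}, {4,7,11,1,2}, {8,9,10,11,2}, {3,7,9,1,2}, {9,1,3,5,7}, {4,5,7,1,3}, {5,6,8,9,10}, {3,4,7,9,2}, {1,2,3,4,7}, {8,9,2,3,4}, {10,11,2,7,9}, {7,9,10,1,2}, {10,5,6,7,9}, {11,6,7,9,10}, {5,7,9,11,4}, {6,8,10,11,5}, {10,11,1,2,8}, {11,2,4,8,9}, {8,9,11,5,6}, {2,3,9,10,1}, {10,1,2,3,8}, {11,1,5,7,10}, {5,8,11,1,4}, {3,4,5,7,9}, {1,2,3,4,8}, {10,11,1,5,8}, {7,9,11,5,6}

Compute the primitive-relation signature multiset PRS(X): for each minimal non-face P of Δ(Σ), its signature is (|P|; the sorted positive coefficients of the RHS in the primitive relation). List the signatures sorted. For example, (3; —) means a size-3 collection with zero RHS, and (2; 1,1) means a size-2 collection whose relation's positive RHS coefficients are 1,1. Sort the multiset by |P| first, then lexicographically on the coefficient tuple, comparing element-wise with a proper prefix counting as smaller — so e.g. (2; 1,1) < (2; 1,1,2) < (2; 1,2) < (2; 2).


Σ has 13 primitive collections:

  P = {2,5}:  v_{2} + v_{5} = 0 ; sig = (2; —)
  P = {3,11}:  v_{3} + v_{11} = v_{4} ; sig = (2; 1)
  P = {4,10}:  v_{4} + v_{10} = v_{8} ; sig = (2; 1)
  P = {7,8}:  v_{7} + v_{8} = v_{11} ; sig = (2; 1)
  P = {2,6}:  v_{2} + v_{6} = v_{9} + v_{10} + v_{11} ; sig = (2; 1,1,1)
  P = {3,6}:  v_{3} + v_{6} = v_{5} + v_{8} + v_{9} ; sig = (2; 1,1,1)
  P = {4,6}:  v_{4} + v_{6} = v_{5} + v_{8} + v_{9} + v_{11} ; sig = (2; 1,1,1,1)
  P = {1,6}:  v_{1} + v_{6} = v_{5} + v_{7} + 2·v_{10} ; sig = (2; 1,1,2)
  P = {1,4,9}:  v_{1} + v_{4} + v_{9} = 0 ; sig = (3; —)
  P = {3,7,10}:  v_{3} + v_{7} + v_{10} = 0 ; sig = (3; —)
  P = {1,8,9}:  v_{1} + v_{8} + v_{9} = v_{10} ; sig = (3; 1)
  P = {1,9,11}:  v_{1} + v_{9} + v_{11} = v_{7} + v_{10} ; sig = (3; 1,1)
  P = {5,9,10,11}:  v_{5} + v_{9} + v_{10} + v_{11} = v_{6} ; sig = (4; 1)

Hence PRS(X_Σ) =
{ (2; —),  (2; 1) ×3,  (2; 1,1,1) ×2,  (2; 1,1,1,1),  (2; 1,1,2),  (3; —) ×2,  (3; 1),  (3; 1,1),  (4; 1) }
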